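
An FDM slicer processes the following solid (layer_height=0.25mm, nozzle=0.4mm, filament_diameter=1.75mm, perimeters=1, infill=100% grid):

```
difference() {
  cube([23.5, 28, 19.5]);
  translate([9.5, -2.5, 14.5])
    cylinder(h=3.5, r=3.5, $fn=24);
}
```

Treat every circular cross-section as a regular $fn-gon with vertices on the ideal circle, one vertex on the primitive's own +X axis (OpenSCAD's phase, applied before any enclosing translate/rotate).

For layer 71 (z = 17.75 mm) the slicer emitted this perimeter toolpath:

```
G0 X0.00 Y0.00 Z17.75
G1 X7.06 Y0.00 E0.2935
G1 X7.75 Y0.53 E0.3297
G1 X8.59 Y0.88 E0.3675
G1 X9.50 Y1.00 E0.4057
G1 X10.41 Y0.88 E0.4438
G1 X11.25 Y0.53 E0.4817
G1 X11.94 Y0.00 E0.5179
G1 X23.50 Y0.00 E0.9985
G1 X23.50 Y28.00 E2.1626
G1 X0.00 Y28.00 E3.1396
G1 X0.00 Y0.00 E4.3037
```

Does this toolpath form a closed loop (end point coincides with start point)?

Start point (G0): (0.00, 0.00). End point (last G1): the path returns to the start — closed.

yes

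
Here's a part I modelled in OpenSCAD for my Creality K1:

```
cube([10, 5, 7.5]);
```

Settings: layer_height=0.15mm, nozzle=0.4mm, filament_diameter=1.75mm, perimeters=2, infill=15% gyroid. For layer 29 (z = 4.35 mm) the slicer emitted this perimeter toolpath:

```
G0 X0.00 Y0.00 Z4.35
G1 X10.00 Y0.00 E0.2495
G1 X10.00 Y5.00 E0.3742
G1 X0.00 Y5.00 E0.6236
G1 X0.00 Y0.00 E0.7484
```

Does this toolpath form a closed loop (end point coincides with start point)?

Start point (G0): (0.00, 0.00). End point (last G1): the path returns to the start — closed.

yes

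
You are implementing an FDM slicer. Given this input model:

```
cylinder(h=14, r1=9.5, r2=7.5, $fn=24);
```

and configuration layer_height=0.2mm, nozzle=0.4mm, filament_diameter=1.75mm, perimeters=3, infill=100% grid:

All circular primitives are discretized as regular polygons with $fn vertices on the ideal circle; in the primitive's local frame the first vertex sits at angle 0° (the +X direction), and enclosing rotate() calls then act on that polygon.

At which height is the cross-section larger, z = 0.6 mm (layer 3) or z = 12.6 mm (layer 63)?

layer 3 (z = 0.6 mm)

Layer 3 (z = 0.6): the cone (r1=9.5→r2=7.5) has section circumradius 9.414 here — a regular 24-gon (area = (24/2)·9.414²·sin(360°/24) = 275.27 mm²). So its area = 275.27 mm². Layer 63 (z = 12.6): the cone contributes a regular 24-gon of circumradius 7.700 (interpolated between r1=9.5 and r2=7.5 at t=0.900) (area = (24/2)·7.700²·sin(360°/24) = 184.14 mm²). So its area = 184.14 mm². Layer 3 is larger (275.27 vs 184.14 mm²).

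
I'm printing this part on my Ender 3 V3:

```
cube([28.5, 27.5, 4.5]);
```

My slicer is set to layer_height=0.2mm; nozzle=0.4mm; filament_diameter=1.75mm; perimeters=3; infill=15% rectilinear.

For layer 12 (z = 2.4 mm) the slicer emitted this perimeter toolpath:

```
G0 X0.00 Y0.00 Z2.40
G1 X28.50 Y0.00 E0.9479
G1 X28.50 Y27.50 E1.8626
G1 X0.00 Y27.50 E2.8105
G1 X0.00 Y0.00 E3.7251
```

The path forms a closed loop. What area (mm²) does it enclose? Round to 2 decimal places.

Apply the shoelace formula to the sequence of (X, Y) vertices; enclosed area = 783.75 mm².

783.75 mm²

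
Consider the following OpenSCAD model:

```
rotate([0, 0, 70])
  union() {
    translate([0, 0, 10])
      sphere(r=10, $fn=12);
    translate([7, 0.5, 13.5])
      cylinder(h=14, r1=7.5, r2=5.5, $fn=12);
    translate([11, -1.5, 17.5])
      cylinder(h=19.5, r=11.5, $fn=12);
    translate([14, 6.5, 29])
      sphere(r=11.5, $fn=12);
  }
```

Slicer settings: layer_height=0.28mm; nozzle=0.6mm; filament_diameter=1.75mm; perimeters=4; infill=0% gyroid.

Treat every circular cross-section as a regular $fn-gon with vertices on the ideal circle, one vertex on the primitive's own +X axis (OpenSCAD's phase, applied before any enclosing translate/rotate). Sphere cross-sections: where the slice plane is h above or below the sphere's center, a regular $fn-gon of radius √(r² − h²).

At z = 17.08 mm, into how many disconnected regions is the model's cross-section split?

1

At z = 17.08 mm: the sphere: section is a regular 12-gon, circumradius = √(r²−h²) = √(10²−7.08²) = 7.062; the cone at (7, 0.5) contributes a regular 12-gon of circumradius 6.989 (interpolated between r1=7.5 and r2=5.5 at t=0.256); the cylinder at (11, -1.5) is absent (z outside [17.5, 37]); the sphere at (14, 6.5) does not reach this height (|z−center|=11.920 > r=11.5); Taking the union: the regions partially overlap (shared area 56.07 mm²), so overlapping operands fuse into one piece — 1 connected region; (whole slice rotated 70° about Z — lengths, areas and connectivity unchanged). The result has 1 disconnected region.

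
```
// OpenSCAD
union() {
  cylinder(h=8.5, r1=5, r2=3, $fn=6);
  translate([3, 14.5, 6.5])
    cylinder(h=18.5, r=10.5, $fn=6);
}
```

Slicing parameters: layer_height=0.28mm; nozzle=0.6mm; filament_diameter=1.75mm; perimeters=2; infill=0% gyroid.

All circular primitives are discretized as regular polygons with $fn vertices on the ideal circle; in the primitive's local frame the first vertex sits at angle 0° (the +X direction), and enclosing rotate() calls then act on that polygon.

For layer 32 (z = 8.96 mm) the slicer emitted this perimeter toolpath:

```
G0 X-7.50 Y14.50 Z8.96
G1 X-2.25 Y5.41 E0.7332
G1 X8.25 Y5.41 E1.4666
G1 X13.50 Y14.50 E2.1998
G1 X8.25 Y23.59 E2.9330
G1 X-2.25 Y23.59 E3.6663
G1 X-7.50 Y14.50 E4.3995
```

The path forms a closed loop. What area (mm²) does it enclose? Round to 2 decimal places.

Apply the shoelace formula to the sequence of (X, Y) vertices; enclosed area = 286.34 mm².

286.34 mm²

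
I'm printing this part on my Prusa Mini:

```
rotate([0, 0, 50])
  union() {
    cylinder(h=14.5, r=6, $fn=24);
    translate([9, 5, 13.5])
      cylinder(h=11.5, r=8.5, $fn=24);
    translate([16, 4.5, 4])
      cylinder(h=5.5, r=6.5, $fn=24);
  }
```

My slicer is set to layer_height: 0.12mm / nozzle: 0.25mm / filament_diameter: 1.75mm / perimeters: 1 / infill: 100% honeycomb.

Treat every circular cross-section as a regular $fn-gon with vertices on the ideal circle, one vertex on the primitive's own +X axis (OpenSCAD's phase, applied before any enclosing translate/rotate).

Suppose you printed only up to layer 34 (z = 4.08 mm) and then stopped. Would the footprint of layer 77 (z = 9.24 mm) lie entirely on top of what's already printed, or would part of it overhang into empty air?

entirely on top

Compare the two slices. At z = 4.08: the r=6 cylinder gives a regular 24-gon of circumradius 6 (constant along its height) (area = (24/2)·6.000²·sin(360°/24) = 111.81 mm²); the cylinder at (9, 5) is not intersected at this z (z outside [13.5, 25]); the cylinder at (16, 4.5): section is a regular 24-gon, circumradius r=6.5 (area = (24/2)·6.500²·sin(360°/24) = 131.22 mm²); Merging all regions: the 2 present regions are separate (no shared area or edge), so areas and boundary lengths simply add and each stays a separate island — area = 243.03 mm²; (whole slice rotated 50° about Z — lengths, areas and connectivity unchanged). At z = 9.24: the r=6 cylinder contributes a regular 24-gon of circumradius 6 (area = (24/2)·6.000²·sin(360°/24) = 111.81 mm²); the cylinder at (9, 5) is not intersected at this z (z outside [13.5, 25]); the cylinder at (16, 4.5): section is a regular 24-gon, circumradius r=6.5 (area = (24/2)·6.500²·sin(360°/24) = 131.22 mm²); Combining (union): the 2 present regions are separate (no shared area or edge), so areas and boundary lengths simply add and each stays a separate island — area = 243.03 mm²; (rotated 50° about Z; rotation is an isometry so areas/perimeters/island counts are preserved). Checking containment: the cross-section at z = 9.24 is a subset of the cross-section at z = 4.08.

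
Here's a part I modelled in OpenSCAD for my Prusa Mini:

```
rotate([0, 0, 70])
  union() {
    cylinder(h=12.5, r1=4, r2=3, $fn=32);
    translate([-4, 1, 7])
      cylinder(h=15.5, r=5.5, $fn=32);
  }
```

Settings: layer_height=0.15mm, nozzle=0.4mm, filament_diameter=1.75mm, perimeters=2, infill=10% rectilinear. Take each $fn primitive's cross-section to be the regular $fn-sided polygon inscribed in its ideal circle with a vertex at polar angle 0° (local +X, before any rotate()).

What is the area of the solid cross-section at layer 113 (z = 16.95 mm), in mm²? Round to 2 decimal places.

At z = 16.95 mm: the cone is not intersected at this z (z outside [0, 12.5]); the cylinder at (-4, 1): section is a regular 32-gon, circumradius r=5.5 (area = (32/2)·5.500²·sin(360°/32) = 94.42 mm²); Combining (union): only the r=5.5 cylinder at (-4, 1) is present, so the union is just that shape — area = 94.42 mm²; (whole slice rotated 70° about Z — lengths, areas and connectivity unchanged). Overall, the cross-section is a single solid region. Net area = 94.42 mm².

94.42 mm²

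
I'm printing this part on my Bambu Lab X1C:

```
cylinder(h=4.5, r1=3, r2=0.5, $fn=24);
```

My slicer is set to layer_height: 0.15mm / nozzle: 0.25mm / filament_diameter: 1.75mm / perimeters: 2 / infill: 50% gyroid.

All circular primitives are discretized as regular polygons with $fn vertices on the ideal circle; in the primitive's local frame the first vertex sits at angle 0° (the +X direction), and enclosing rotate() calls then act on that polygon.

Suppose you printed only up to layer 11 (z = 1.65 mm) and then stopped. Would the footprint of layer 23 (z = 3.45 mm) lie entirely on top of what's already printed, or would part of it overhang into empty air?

Compare the two slices. At z = 1.65: the cone: at t=0.367 of its height the radius interpolates to r₁+(r₂−r₁)t = 2.083, giving a regular 24-gon of that circumradius (area = (24/2)·2.083²·sin(360°/24) = 13.48 mm²). At z = 3.45: the cone contributes a regular 24-gon of circumradius 1.083 (interpolated between r1=3 and r2=0.5 at t=0.767) (area = (24/2)·1.083²·sin(360°/24) = 3.65 mm²). Checking containment: the cross-section at z = 3.45 is a subset of the cross-section at z = 1.65.

entirely on top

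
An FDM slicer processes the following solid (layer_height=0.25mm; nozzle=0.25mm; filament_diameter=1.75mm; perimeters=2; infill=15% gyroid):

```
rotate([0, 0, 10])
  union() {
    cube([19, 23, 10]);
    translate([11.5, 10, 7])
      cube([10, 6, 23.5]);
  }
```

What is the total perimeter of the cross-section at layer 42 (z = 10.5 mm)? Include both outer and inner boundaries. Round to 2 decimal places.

At z = 10.5 mm: the cube is absent (z outside [0, 10]); the 10×6 cube at (11.5, 10) contributes its full rectangle (perimeter 32.00 mm); Taking the union: only the 10×6 cube at (11.5, 10) is present, so the union is just that shape — boundary = 32.00 mm; (whole slice rotated 10° about Z — lengths, areas and connectivity unchanged). Overall, the cross-section is a single solid region. Total boundary length (outer) = 32.00 mm.

32.00 mm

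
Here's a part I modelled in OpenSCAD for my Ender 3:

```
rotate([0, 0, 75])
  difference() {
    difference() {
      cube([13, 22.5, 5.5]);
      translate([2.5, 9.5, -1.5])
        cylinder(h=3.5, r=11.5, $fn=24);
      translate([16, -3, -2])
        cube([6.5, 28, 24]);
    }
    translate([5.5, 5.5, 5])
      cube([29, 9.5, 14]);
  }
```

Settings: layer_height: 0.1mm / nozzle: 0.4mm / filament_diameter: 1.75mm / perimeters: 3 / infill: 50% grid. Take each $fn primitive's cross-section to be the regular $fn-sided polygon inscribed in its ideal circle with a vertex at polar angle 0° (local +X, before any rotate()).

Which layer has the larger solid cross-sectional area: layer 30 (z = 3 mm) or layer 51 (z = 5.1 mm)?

layer 30 (z = 3 mm)

Layer 30 (z = 3): the cube is present — its section is the full 13×22.5 rectangle (area 292.50 mm²); the cylinder at (2.5, 9.5) does not reach this height (z outside [-1.5, 2]); the cube at (16, -3) is present — its section is the full 6.5×28 rectangle (area 182.00 mm²); Taking the first minus the rest: starting from the 13×22.5 cube (292.50 mm²), the 6.5×28 cube at (16, -3) misses the remaining region (no effect) — area = 292.50 mm²; the cube at (5.5, 5.5) is not intersected at this z (z outside [5, 19]); Subtracting the remaining from the first: none of the subtracted shapes is present at this height, so the result so far is unchanged — area = 292.50 mm²; (whole slice rotated 75° about Z — lengths, areas and connectivity unchanged). So its area = 292.50 mm². Layer 51 (z = 5.1): the cube is present — its section is the full 13×22.5 rectangle (area 292.50 mm²); the cylinder at (2.5, 9.5) does not reach this height (z outside [-1.5, 2]); the cube at (16, -3) is present — its section is the full 6.5×28 rectangle (area 182.00 mm²); Subtracting the remaining from the first: starting from the 13×22.5 cube (292.50 mm²), the 6.5×28 cube at (16, -3) misses the remaining region (no effect) — area = 292.50 mm²; the 29×9.5 cube at (5.5, 5.5) contributes its full rectangle (area 275.50 mm²); Taking the first minus the rest: starting from that combined region (292.50 mm²), the 29×9.5 cube at (5.5, 5.5) partially overlaps it — only the 71.25 mm² overlap (of its 275.50 mm²) is removed, clipping the outline — area = 221.25 mm²; (rotated 75° about Z; rotation is an isometry so areas/perimeters/island counts are preserved). So its area = 221.25 mm². Layer 30 is larger (292.50 vs 221.25 mm²).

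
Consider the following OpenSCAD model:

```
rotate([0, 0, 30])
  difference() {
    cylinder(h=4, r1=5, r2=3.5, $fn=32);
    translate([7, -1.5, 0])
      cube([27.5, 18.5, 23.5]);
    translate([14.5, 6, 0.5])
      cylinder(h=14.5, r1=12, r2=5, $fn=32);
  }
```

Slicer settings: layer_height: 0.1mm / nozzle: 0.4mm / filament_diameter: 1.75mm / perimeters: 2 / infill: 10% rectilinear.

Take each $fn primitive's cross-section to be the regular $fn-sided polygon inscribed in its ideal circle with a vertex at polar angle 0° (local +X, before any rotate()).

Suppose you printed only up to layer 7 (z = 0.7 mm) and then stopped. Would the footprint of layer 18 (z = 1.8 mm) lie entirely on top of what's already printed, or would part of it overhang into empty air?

part overhangs

Compare the two slices. At z = 0.7: the cone contributes a regular 32-gon of circumradius 4.737 (interpolated between r1=5 and r2=3.5 at t=0.175) (area = (32/2)·4.737²·sin(360°/32) = 70.06 mm²); the 27.5×18.5 cube at (7, -1.5) contributes its full rectangle (area 508.75 mm²); the cone at (14.5, 6) (r1=12→r2=5) has section circumradius 11.903 here — a regular 32-gon (area = (32/2)·11.903²·sin(360°/32) = 442.28 mm²); Taking the first minus the rest: starting from the cone (70.06 mm²), the 27.5×18.5 cube at (7, -1.5) misses the remaining region (no effect); the cone at (14.5, 6) partially overlaps it — only the 2.89 mm² overlap (of its 442.28 mm²) is removed, clipping the outline — area = 67.17 mm²; (whole slice rotated 30° about Z — lengths, areas and connectivity unchanged). At z = 1.8: the cone: at t=0.450 of its height the radius interpolates to r₁+(r₂−r₁)t = 4.325, giving a regular 32-gon of that circumradius (area = (32/2)·4.325²·sin(360°/32) = 58.39 mm²); the cube at (7, -1.5) is present — its section is the full 27.5×18.5 rectangle (area 508.75 mm²); the cone at (14.5, 6): at t=0.090 of its height the radius interpolates to r₁+(r₂−r₁)t = 11.372, giving a regular 32-gon of that circumradius (area = (32/2)·11.372²·sin(360°/32) = 403.70 mm²); Taking the first minus the rest: starting from the cone (58.39 mm²), the 27.5×18.5 cube at (7, -1.5) misses the remaining region (no effect); the cone at (14.5, 6) partially overlaps it — only the 0.00 mm² overlap (of its 403.70 mm²) is removed, clipping the outline — area = 58.39 mm²; (whole slice rotated 30° about Z — lengths, areas and connectivity unchanged). Checking containment: at z = 1.8 the cross-section extends beyond the z = 0.7 cross-section by about 1.10 mm².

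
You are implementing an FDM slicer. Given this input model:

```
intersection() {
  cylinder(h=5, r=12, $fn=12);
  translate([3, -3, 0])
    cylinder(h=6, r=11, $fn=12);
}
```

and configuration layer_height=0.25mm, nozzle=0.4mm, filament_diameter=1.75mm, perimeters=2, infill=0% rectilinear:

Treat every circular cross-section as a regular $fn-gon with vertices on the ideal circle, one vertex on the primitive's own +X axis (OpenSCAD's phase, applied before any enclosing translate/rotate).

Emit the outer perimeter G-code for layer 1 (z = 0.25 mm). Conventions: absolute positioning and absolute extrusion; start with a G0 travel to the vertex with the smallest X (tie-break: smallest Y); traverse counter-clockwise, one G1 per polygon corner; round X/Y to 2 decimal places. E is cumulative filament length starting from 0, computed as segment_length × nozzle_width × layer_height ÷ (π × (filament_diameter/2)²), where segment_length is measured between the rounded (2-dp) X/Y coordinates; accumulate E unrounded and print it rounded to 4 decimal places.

G0 X-8.00 Y-3.00 Z0.25
G1 X-6.53 Y-8.50 E0.2367
G1 X-4.13 Y-10.89 E0.3775
G1 X0.00 Y-12.00 E0.5553
G1 X6.00 Y-10.39 E0.8136
G1 X10.39 Y-6.00 E1.0717
G1 X12.00 Y0.00 E1.3300
G1 X10.89 Y4.13 E1.5078
G1 X8.50 Y6.53 E1.6486
G1 X3.00 Y8.00 E1.8853
G1 X-2.50 Y6.53 E2.1220
G1 X-6.53 Y2.50 E2.3589
G1 X-8.00 Y-3.00 E2.5956

At z = 0.25 mm: the cylinder: section is a regular 12-gon, circumradius r=12; the r=11 cylinder at (3, -3) gives a regular 12-gon of circumradius 11 (constant along its height); Taking the intersection: the r=11 cylinder at (3, -3) partially overlaps the r=12 cylinder; clipping to the common part keeps 299.73 mm² — 1 connected region. The outline is a single polygon with 12 vertices. Extrusion per mm of travel: 0.4 × 0.25 / (π × 0.875²) = 0.041575. Accumulating E over each segment gives final E = 2.5956.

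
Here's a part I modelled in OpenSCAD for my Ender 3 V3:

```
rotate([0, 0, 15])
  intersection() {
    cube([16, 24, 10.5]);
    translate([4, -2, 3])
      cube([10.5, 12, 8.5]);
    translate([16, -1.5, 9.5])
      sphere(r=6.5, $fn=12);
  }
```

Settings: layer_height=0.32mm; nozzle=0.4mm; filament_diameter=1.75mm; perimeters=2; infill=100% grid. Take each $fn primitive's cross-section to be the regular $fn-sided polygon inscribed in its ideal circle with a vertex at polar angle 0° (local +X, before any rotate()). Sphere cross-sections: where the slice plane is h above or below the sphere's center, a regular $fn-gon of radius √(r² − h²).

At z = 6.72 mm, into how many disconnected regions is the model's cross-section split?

1

At z = 6.72 mm: the cube is present — its section is the full 16×24 rectangle; the 10.5×12 cube at (4, -2) contributes its full rectangle; the sphere at (16, -1.5): section is a regular 12-gon, circumradius = √(r²−h²) = √(6.5²−2.78²) = 5.876; After intersecting: the 10.5×12 cube at (4, -2) partially overlaps the 16×24 cube; clipping to the common part keeps 105.00 mm²; the r=6.5 sphere at (16, -1.5) partially overlaps the running intersection; clipping to the common part keeps 11.12 mm² — 1 connected region; (rotated 15° about Z; rotation is an isometry so areas/perimeters/island counts are preserved). The result has 1 disconnected region.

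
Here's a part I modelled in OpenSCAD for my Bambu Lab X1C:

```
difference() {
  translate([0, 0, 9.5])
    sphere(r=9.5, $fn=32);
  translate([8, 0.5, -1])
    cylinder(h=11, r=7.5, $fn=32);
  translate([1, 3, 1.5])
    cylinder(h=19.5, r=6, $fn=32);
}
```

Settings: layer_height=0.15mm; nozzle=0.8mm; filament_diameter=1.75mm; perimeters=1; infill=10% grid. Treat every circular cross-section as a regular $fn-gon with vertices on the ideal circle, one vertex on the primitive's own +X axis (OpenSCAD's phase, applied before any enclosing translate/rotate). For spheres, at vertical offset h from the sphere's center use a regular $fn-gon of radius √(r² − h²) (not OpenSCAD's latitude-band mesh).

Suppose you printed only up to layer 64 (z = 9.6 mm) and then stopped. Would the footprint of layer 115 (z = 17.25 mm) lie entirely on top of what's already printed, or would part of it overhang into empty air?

Compare the two slices. At z = 9.6: the r=9.5 sphere slices to a regular 32-gon of circumradius 9.499 (√(r²−h²) with h=0.1 from center) (area = (32/2)·9.499²·sin(360°/32) = 281.68 mm²); the r=7.5 cylinder at (8, 0.5) contributes a regular 32-gon of circumradius 7.5 (area = (32/2)·7.500²·sin(360°/32) = 175.58 mm²); the r=6 cylinder at (1, 3) contributes a regular 32-gon of circumradius 6 (area = (32/2)·6.000²·sin(360°/32) = 112.37 mm²); Taking the first minus the rest: starting from the r=9.5 sphere (281.68 mm²), the r=7.5 cylinder at (8, 0.5) partially overlaps it — only the 93.37 mm² overlap (of its 175.58 mm²) is removed, clipping the outline; the r=6 cylinder at (1, 3) partially overlaps it — only the 65.42 mm² overlap (of its 112.37 mm²) is removed, clipping the outline — area = 122.90 mm². At z = 17.25: the r=9.5 sphere slices to a regular 32-gon of circumradius 5.494 (√(r²−h²) with h=7.75 from center) (area = (32/2)·5.494²·sin(360°/32) = 94.23 mm²); the cylinder at (8, 0.5) is not intersected at this z (z outside [-1, 10]); the cylinder at (1, 3): section is a regular 32-gon, circumradius r=6 (area = (32/2)·6.000²·sin(360°/32) = 112.37 mm²); Taking the first minus the rest: starting from the r=9.5 sphere (94.23 mm²), the r=6 cylinder at (1, 3) partially overlaps it — only the 67.06 mm² overlap (of its 112.37 mm²) is removed, clipping the outline — area = 27.17 mm². Checking containment: at z = 17.25 the cross-section extends beyond the z = 9.6 cross-section by about 5.22 mm².

part overhangs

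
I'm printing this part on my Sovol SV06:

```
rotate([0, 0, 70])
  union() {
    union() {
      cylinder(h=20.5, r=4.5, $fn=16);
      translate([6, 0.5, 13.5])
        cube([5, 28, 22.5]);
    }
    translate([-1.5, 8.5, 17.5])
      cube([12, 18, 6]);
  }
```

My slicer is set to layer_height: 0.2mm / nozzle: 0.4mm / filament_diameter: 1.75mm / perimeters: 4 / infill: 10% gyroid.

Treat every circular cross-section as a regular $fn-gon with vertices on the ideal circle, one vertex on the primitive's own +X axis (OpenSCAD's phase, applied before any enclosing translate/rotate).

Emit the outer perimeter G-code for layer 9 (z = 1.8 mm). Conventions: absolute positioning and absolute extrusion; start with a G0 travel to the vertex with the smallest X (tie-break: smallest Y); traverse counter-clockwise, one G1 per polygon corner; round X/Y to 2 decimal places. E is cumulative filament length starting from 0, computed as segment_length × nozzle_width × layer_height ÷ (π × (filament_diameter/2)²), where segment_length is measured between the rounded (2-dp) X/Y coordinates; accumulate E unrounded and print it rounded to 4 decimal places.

G0 X-4.50 Y-0.20 Z1.80
G1 X-4.08 Y-1.90 E0.0582
G1 X-3.04 Y-3.32 E0.1168
G1 X-1.54 Y-4.23 E0.1751
G1 X0.20 Y-4.50 E0.2337
G1 X1.90 Y-4.08 E0.2919
G1 X3.32 Y-3.04 E0.3505
G1 X4.23 Y-1.54 E0.4088
G1 X4.50 Y0.20 E0.4674
G1 X4.08 Y1.90 E0.5256
G1 X3.04 Y3.32 E0.5842
G1 X1.54 Y4.23 E0.6425
G1 X-0.20 Y4.50 E0.7011
G1 X-1.90 Y4.08 E0.7593
G1 X-3.32 Y3.04 E0.8179
G1 X-4.23 Y1.54 E0.8762
G1 X-4.50 Y-0.20 E0.9348

At z = 1.8 mm: the cylinder: section is a regular 16-gon, circumradius r=4.5; the cube at (6, 0.5) is absent (z outside [13.5, 36]); Combining (union): only the r=4.5 cylinder is present, so the union is just that shape — 1 connected region; the cube at (-1.5, 8.5) does not reach this height (z outside [17.5, 23.5]); Taking the union: only the result so far is present, so the union is just that shape — 1 connected region; (rotated 70° about Z; rotation is an isometry so areas/perimeters/island counts are preserved). The outline is a single polygon with 16 vertices. Extrusion per mm of travel: 0.4 × 0.2 / (π × 0.875²) = 0.033260. Accumulating E over each segment gives final E = 0.9348.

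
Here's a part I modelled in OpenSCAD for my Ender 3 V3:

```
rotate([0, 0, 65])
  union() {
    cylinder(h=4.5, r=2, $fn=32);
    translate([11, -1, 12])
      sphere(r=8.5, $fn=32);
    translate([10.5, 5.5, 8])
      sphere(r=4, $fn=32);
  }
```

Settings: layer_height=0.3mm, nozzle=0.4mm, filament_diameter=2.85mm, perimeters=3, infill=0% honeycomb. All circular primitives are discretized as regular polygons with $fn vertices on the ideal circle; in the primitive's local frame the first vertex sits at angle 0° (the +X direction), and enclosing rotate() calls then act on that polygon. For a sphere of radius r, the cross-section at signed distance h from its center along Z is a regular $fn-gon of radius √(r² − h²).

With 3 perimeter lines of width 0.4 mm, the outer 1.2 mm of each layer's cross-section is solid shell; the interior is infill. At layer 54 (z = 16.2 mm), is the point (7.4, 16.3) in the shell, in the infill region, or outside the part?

At z = 16.2 mm: the cylinder is absent (z outside [0, 4.5]); the r=8.5 sphere at (11, -1) contributes a regular 32-gon of circumradius √(8.5²−4.2²) = 7.390; the sphere at (10.5, 5.5) is absent (|z−center|=8.200 > r=4); Merging all regions: only the r=8.5 sphere at (11, -1) is present, so the union is just that shape — 1 connected region; (rotated 65° about Z; rotation is an isometry so areas/perimeters/island counts are preserved). Overall, the cross-section is a single solid region. Undo the 65° rotation: the query point maps to (17.900, 0.182) in the un-rotated model frame. The nearest boundary edge runs (18.39, -1.00)→(18.25, 0.44); distance from the point to it = 0.37 mm. The point is inside the cross-section, 0.37 mm from the nearest boundary — within the 1.2 mm shell band (3 × 0.4).

shell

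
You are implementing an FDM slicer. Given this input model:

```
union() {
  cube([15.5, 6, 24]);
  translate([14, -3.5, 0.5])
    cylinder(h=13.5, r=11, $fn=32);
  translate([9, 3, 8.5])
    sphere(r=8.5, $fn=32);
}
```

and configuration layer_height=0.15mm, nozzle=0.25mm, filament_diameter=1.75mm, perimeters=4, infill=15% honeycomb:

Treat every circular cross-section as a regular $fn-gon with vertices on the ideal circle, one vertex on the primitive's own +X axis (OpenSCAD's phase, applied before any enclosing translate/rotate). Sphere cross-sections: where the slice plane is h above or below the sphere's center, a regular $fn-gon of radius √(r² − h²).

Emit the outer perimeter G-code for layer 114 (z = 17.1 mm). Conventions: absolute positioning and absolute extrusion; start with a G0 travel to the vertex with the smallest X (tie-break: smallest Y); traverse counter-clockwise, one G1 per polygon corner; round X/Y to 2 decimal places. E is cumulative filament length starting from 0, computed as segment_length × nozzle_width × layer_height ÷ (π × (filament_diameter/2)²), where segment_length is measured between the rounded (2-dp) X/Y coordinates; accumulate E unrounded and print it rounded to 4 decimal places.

G0 X0.00 Y0.00 Z17.10
G1 X15.50 Y0.00 E0.2417
G1 X15.50 Y6.00 E0.3352
G1 X0.00 Y6.00 E0.5769
G1 X0.00 Y0.00 E0.6704

At z = 17.1 mm: the cube is present — its section is the full 15.5×6 rectangle; the cylinder at (14, -3.5) is absent (z outside [0.5, 14]); the sphere at (9, 3) does not reach this height (|z−center|=8.600 > r=8.5); Taking the union: only the 15.5×6 cube is present, so the union is just that shape — 1 connected region. The outline is a single polygon with 4 vertices. Extrusion per mm of travel: 0.25 × 0.15 / (π × 0.875²) = 0.015591. Accumulating E over each segment gives final E = 0.6704.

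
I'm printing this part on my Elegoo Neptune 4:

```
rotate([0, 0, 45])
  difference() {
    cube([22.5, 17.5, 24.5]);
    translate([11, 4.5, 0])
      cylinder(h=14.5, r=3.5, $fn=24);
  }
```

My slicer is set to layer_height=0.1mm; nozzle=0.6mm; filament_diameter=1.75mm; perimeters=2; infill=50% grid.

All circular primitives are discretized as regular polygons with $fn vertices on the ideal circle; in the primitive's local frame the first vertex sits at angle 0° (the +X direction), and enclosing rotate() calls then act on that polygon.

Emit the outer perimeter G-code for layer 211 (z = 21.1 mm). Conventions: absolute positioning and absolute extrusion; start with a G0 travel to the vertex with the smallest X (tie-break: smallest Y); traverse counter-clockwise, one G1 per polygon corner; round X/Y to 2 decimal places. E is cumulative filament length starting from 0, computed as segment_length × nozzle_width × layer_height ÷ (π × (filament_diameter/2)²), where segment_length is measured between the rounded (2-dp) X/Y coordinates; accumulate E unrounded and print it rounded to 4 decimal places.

At z = 21.1 mm: the 22.5×17.5 cube contributes its full rectangle; the cylinder at (11, 4.5) is not intersected at this z (z outside [0, 14.5]); Taking the first minus the rest: none of the subtracted shapes is present at this height, so the 22.5×17.5 cube is unchanged — 1 connected region; (rotated 45° about Z; rotation is an isometry so areas/perimeters/island counts are preserved). The outline is a single polygon with 4 vertices. Extrusion per mm of travel: 0.6 × 0.1 / (π × 0.875²) = 0.024945. Accumulating E over each segment gives final E = 1.9953.

G0 X-12.37 Y12.37 Z21.10
G1 X0.00 Y0.00 E0.4364
G1 X15.91 Y15.91 E0.9977
G1 X3.54 Y28.28 E1.4340
G1 X-12.37 Y12.37 E1.9953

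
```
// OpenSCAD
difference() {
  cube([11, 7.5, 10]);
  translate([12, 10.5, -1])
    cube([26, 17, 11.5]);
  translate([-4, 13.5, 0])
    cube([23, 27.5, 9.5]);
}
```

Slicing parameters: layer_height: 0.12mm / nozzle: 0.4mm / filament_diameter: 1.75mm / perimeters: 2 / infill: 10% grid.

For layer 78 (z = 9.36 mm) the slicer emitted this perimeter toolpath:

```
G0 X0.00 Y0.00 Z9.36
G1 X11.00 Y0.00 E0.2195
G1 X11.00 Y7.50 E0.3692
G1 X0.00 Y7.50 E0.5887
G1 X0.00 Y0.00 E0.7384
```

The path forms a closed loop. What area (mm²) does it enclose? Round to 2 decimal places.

82.50 mm²

Apply the shoelace formula to the sequence of (X, Y) vertices; enclosed area = 82.50 mm².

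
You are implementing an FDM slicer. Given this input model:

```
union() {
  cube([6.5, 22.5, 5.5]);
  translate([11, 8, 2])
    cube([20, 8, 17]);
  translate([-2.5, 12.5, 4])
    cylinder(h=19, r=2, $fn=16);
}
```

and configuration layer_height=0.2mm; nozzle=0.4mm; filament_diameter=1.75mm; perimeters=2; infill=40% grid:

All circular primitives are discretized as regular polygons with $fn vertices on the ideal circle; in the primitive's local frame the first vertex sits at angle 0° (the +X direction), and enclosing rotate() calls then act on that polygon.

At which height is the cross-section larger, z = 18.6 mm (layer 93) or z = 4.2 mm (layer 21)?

layer 21 (z = 4.2 mm)

Layer 93 (z = 18.6): the cube is not intersected at this z (z outside [0, 5.5]); the 20×8 cube at (11, 8) contributes its full rectangle (area 160.00 mm²); the r=2 cylinder at (-2.5, 12.5) contributes a regular 16-gon of circumradius 2 (area = (16/2)·2.000²·sin(360°/16) = 12.25 mm²); Combining (union): the 2 present regions are separate (no shared area or edge), so areas and boundary lengths simply add and each stays a separate island — area = 172.25 mm². So its area = 172.25 mm². Layer 21 (z = 4.2): the cube is present — its section is the full 6.5×22.5 rectangle (area 146.25 mm²); the 20×8 cube at (11, 8) contributes its full rectangle (area 160.00 mm²); the cylinder at (-2.5, 12.5): section is a regular 16-gon, circumradius r=2 (area = (16/2)·2.000²·sin(360°/16) = 12.25 mm²); Taking the union: the 3 present regions are separate (no shared area or edge), so areas and boundary lengths simply add and each stays a separate island — area = 318.50 mm². So its area = 318.50 mm². Layer 21 is larger (318.50 vs 172.25 mm²).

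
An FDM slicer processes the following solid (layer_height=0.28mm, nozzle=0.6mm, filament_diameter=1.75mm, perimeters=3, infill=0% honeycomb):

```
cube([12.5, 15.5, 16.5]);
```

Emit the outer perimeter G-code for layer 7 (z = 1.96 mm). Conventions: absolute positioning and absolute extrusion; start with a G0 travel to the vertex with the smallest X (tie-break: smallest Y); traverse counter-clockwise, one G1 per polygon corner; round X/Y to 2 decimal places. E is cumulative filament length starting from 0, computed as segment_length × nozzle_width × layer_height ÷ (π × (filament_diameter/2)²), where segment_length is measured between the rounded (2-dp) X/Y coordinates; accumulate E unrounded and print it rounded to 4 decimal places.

G0 X0.00 Y0.00 Z1.96
G1 X12.50 Y0.00 E0.8731
G1 X12.50 Y15.50 E1.9557
G1 X0.00 Y15.50 E2.8288
G1 X0.00 Y0.00 E3.9114

At z = 1.96 mm: the cube is present — its section is the full 12.5×15.5 rectangle. The outline is a single polygon with 4 vertices. Extrusion per mm of travel: 0.6 × 0.28 / (π × 0.875²) = 0.069846. Accumulating E over each segment gives final E = 3.9114.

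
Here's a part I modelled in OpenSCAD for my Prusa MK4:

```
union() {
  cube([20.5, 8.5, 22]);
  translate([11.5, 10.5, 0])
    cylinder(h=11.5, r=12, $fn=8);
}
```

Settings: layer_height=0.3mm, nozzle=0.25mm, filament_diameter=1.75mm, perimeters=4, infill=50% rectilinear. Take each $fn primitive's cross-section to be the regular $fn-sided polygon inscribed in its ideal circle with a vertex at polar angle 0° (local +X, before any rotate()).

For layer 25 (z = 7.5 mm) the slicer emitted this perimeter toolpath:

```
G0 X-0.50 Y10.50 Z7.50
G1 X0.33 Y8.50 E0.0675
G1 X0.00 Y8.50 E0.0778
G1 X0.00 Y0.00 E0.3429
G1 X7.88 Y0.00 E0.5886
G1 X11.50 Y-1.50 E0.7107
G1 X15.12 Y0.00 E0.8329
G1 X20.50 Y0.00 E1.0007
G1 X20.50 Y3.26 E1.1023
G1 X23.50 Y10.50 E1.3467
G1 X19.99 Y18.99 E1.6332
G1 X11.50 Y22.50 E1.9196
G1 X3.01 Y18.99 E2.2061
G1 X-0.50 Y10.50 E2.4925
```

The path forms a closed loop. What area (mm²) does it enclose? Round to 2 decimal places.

Apply the shoelace formula to the sequence of (X, Y) vertices; enclosed area = 435.47 mm².

435.47 mm²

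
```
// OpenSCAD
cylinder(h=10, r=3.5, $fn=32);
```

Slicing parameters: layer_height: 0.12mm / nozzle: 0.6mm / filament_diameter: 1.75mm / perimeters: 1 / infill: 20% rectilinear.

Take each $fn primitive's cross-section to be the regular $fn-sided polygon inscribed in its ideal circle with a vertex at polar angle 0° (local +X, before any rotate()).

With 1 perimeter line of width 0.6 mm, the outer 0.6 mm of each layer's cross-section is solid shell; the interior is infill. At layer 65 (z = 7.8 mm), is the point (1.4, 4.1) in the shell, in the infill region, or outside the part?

outside

At z = 7.8 mm: the cylinder: section is a regular 32-gon, circumradius r=3.5. Overall, the cross-section is a single solid region. The nearest boundary edge runs (1.34, 3.23)→(0.68, 3.43); distance from the point to it = 0.85 mm. The point is not inside any of the regions above, so it lies outside the cross-section (0.85 mm from the nearest boundary).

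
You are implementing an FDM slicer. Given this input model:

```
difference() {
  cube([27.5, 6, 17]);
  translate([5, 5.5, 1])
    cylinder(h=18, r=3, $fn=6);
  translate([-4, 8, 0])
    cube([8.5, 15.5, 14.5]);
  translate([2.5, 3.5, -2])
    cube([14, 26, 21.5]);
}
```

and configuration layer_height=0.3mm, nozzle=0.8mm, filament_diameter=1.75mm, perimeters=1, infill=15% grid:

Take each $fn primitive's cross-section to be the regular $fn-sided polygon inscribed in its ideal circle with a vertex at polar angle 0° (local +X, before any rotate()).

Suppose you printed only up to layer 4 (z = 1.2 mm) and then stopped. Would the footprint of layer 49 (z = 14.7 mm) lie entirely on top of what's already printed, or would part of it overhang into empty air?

Compare the two slices. At z = 1.2: the cube (footprint 27.5×6) is included at this height (area 165.00 mm²); the cylinder at (5, 5.5): section is a regular 6-gon, circumradius r=3 (area = (6/2)·3.000²·sin(360°/6) = 23.38 mm²); the cube at (-4, 8) is present — its section is the full 8.5×15.5 rectangle (area 131.75 mm²); the 14×26 cube at (2.5, 3.5) contributes its full rectangle (area 364.00 mm²); After the difference (first − rest): starting from the 27.5×6 cube (165.00 mm²), the r=3 cylinder at (5, 5.5) partially overlaps it — only the 14.55 mm² overlap (of its 23.38 mm²) is removed, clipping the outline; the 8.5×15.5 cube at (-4, 8) misses the remaining region (no effect); the 14×26 cube at (2.5, 3.5) partially overlaps it — only the 22.85 mm² overlap (of its 364.00 mm²) is removed, clipping the outline — area = 127.60 mm². At z = 14.7: the 27.5×6 cube contributes its full rectangle (area 165.00 mm²); the r=3 cylinder at (5, 5.5) gives a regular 6-gon of circumradius 3 (constant along its height) (area = (6/2)·3.000²·sin(360°/6) = 23.38 mm²); the cube at (-4, 8) is absent (z outside [0, 14.5]); the 14×26 cube at (2.5, 3.5) contributes its full rectangle (area 364.00 mm²); After the difference (first − rest): starting from the 27.5×6 cube (165.00 mm²), the r=3 cylinder at (5, 5.5) partially overlaps it — only the 14.55 mm² overlap (of its 23.38 mm²) is removed, clipping the outline; the 14×26 cube at (2.5, 3.5) partially overlaps it — only the 22.85 mm² overlap (of its 364.00 mm²) is removed, clipping the outline — area = 127.60 mm². Checking containment: the cross-section at z = 14.7 is a subset of the cross-section at z = 1.2.

entirely on top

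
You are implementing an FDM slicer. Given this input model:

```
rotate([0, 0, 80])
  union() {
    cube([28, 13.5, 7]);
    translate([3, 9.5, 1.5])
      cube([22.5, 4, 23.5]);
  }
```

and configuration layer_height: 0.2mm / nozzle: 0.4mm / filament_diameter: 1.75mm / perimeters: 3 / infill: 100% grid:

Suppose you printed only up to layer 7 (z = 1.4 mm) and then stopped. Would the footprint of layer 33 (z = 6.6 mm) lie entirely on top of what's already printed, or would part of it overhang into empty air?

entirely on top

Compare the two slices. At z = 1.4: the cube (footprint 28×13.5) is included at this height (area 378.00 mm²); the cube at (3, 9.5) does not reach this height (z outside [1.5, 25]); Combining (union): only the 28×13.5 cube is present, so the union is just that shape — area = 378.00 mm²; (rotated 80° about Z; rotation is an isometry so areas/perimeters/island counts are preserved). At z = 6.6: the 28×13.5 cube contributes its full rectangle (area 378.00 mm²); the cube at (3, 9.5) (footprint 22.5×4) is included at this height (area 90.00 mm²); Combining (union): the 22.5×4 cube at (3, 9.5) lies entirely inside the 28×13.5 cube, so the union is just the 28×13.5 cube — area = 378.00 mm²; (rotated 80° about Z; rotation is an isometry so areas/perimeters/island counts are preserved). Checking containment: the cross-section at z = 6.6 is a subset of the cross-section at z = 1.4.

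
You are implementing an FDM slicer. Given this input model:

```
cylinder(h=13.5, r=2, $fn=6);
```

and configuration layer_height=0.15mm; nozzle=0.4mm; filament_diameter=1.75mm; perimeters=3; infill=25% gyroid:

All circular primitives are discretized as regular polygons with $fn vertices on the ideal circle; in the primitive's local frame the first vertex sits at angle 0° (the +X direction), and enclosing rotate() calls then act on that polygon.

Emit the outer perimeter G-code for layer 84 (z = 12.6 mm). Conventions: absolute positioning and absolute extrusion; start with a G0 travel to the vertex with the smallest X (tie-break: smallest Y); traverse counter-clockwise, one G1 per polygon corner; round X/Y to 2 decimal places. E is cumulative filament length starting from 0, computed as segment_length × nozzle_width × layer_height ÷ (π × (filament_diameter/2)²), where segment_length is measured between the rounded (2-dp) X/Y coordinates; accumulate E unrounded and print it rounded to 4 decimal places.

G0 X-2.00 Y0.00 Z12.60
G1 X-1.00 Y-1.73 E0.0498
G1 X1.00 Y-1.73 E0.0997
G1 X2.00 Y0.00 E0.1496
G1 X1.00 Y1.73 E0.1994
G1 X-1.00 Y1.73 E0.2493
G1 X-2.00 Y0.00 E0.2992

At z = 12.6 mm: the r=2 cylinder gives a regular 6-gon of circumradius 2 (constant along its height). The outline is a single polygon with 6 vertices. Extrusion per mm of travel: 0.4 × 0.15 / (π × 0.875²) = 0.024945. Accumulating E over each segment gives final E = 0.2992.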